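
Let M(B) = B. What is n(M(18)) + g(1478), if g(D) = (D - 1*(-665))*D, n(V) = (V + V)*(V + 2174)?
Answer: 3246266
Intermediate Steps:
n(V) = 2*V*(2174 + V) (n(V) = (2*V)*(2174 + V) = 2*V*(2174 + V))
g(D) = D*(665 + D) (g(D) = (D + 665)*D = (665 + D)*D = D*(665 + D))
n(M(18)) + g(1478) = 2*18*(2174 + 18) + 1478*(665 + 1478) = 2*18*2192 + 1478*2143 = 78912 + 3167354 = 3246266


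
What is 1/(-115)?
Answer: -1/115 ≈ -0.0086956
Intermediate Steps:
1/(-115) = 1*(-1/115) = -1/115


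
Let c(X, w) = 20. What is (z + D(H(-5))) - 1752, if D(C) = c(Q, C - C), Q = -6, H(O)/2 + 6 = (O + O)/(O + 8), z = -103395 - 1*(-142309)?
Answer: 37182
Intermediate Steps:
z = 38914 (z = -103395 + 142309 = 38914)
H(O) = -12 + 4*O/(8 + O) (H(O) = -12 + 2*((O + O)/(O + 8)) = -12 + 2*((2*O)/(8 + O)) = -12 + 2*(2*O/(8 + O)) = -12 + 4*O/(8 + O))
D(C) = 20
(z + D(H(-5))) - 1752 = (38914 + 20) - 1752 = 38934 - 1752 = 37182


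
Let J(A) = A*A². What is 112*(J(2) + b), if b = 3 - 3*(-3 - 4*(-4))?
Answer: -3136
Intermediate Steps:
J(A) = A³
b = -36 (b = 3 - 3*(-3 + 16) = 3 - 3*13 = 3 - 39 = -36)
112*(J(2) + b) = 112*(2³ - 36) = 112*(8 - 36) = 112*(-28) = -3136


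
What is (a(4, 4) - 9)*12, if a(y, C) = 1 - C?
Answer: -144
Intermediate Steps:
(a(4, 4) - 9)*12 = ((1 - 1*4) - 9)*12 = ((1 - 4) - 9)*12 = (-3 - 9)*12 = -12*12 = -144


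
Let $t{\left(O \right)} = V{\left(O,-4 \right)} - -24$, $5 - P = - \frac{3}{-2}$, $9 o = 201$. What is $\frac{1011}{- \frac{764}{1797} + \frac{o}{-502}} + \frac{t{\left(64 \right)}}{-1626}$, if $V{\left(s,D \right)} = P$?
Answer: $- \frac{2965902695923}{1377745572} \approx -2152.7$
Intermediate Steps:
$o = \frac{67}{3}$ ($o = \frac{1}{9} \cdot 201 = \frac{67}{3} \approx 22.333$)
$P = \frac{7}{2}$ ($P = 5 - - \frac{3}{-2} = 5 - \left(-3\right) \left(- \frac{1}{2}\right) = 5 - \frac{3}{2} = \frac{7}{2} \approx 3.5$)
$V{\left(s,D \right)} = \frac{7}{2}$
$t{\left(O \right)} = \frac{55}{2}$ ($t{\left(O \right)} = \frac{7}{2} - -24 = \frac{7}{2} + 24 = \frac{55}{2}$)
$\frac{1011}{- \frac{764}{1797} + \frac{o}{-502}} + \frac{t{\left(64 \right)}}{-1626} = \frac{1011}{- \frac{764}{1797} + \frac{67}{3 \left(-502\right)}} + \frac{55}{2 \left(-1626\right)} = \frac{1011}{\left(-764\right) \frac{1}{1797} + \frac{67}{3} \left(- \frac{1}{502}\right)} + \frac{55}{2} \left(- \frac{1}{1626}\right) = \frac{1011}{- \frac{764}{1797} - \frac{67}{1506}} - \frac{55}{3252} = \frac{1011}{- \frac{423661}{902094}} - \frac{55}{3252} = 1011 \left(- \frac{902094}{423661}\right) - \frac{55}{3252} = - \frac{912017034}{423661} - \frac{55}{3252} = - \frac{2965902695923}{1377745572}$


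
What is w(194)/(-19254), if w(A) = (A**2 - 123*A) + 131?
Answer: -4635/6418 ≈ -0.72219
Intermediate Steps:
w(A) = 131 + A**2 - 123*A
w(194)/(-19254) = (131 + 194**2 - 123*194)/(-19254) = (131 + 37636 - 23862)*(-1/19254) = 13905*(-1/19254) = -4635/6418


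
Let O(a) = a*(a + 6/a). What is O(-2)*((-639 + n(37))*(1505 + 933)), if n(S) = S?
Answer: -14676760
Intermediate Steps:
O(-2)*((-639 + n(37))*(1505 + 933)) = (6 + (-2)²)*((-639 + 37)*(1505 + 933)) = (6 + 4)*(-602*2438) = 10*(-1467676) = -14676760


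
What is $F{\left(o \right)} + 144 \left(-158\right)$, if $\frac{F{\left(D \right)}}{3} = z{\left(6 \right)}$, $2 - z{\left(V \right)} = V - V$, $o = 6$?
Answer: $-22746$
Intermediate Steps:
$z{\left(V \right)} = 2$ ($z{\left(V \right)} = 2 - \left(V - V\right) = 2 - 0 = 2 + 0 = 2$)
$F{\left(D \right)} = 6$ ($F{\left(D \right)} = 3 \cdot 2 = 6$)
$F{\left(o \right)} + 144 \left(-158\right) = 6 + 144 \left(-158\right) = 6 - 22752 = -22746$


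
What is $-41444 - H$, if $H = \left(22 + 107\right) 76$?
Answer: $-51248$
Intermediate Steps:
$H = 9804$ ($H = 129 \cdot 76 = 9804$)
$-41444 - H = -41444 - 9804 = -51248$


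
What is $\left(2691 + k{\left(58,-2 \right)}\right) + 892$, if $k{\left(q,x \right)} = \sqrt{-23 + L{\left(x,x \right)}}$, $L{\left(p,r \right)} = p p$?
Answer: $3583 + i \sqrt{19} \approx 3583.0 + 4.3589 i$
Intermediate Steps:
$L{\left(p,r \right)} = p^{2}$
$k{\left(q,x \right)} = \sqrt{-23 + x^{2}}$
$\left(2691 + k{\left(58,-2 \right)}\right) + 892 = \left(2691 + \sqrt{-23 + \left(-2\right)^{2}}\right) + 892 = \left(2691 + \sqrt{-23 + 4}\right) + 892 = \left(2691 + \sqrt{-19}\right) + 892 = \left(2691 + i \sqrt{19}\right) + 892 = 3583 + i \sqrt{19}$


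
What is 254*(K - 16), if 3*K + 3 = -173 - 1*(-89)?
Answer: -11430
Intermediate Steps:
K = -29 (K = -1 + (-173 - 1*(-89))/3 = -1 + (-173 + 89)/3 = -1 + (1/3)*(-84) = -1 - 28 = -29)
254*(K - 16) = 254*(-29 - 16) = 254*(-45) = -11430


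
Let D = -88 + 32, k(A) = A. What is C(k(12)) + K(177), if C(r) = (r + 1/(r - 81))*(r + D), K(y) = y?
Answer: -24175/69 ≈ -350.36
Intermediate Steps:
D = -56
C(r) = (-56 + r)*(r + 1/(-81 + r)) (C(r) = (r + 1/(r - 81))*(r - 56) = (r + 1/(-81 + r))*(-56 + r) = (-56 + r)*(r + 1/(-81 + r)))
C(k(12)) + K(177) = (-56 + 12³ - 137*12² + 4537*12)/(-81 + 12) + 177 = (-56 + 1728 - 137*144 + 54444)/(-69) + 177 = -(-56 + 1728 - 19728 + 54444)/69 + 177 = -1/69*36388 + 177 = -36388/69 + 177 = -24175/69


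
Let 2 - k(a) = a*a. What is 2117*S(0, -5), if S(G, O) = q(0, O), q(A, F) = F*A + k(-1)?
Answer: 2117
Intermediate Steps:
k(a) = 2 - a**2 (k(a) = 2 - a*a = 2 - a**2)
q(A, F) = 1 + A*F (q(A, F) = F*A + (2 - 1*(-1)**2) = A*F + (2 - 1*1) = A*F + (2 - 1) = A*F + 1 = 1 + A*F)
S(G, O) = 1 (S(G, O) = 1 + 0*O = 1 + 0 = 1)
2117*S(0, -5) = 2117*1 = 2117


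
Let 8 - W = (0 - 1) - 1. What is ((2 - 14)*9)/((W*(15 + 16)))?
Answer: -54/155 ≈ -0.34839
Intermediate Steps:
W = 10 (W = 8 - ((0 - 1) - 1) = 8 - (-1 - 1) = 8 - 1*(-2) = 8 + 2 = 10)
((2 - 14)*9)/((W*(15 + 16))) = ((2 - 14)*9)/((10*(15 + 16))) = (-12*9)/((10*31)) = -108/310 = -108*1/310 = -54/155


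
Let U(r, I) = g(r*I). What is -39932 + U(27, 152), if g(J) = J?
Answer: -35828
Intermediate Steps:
U(r, I) = I*r (U(r, I) = r*I = I*r)
-39932 + U(27, 152) = -39932 + 152*27 = -39932 + 4104 = -35828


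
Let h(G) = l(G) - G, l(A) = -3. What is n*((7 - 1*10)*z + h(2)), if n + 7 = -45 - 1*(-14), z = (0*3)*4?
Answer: 190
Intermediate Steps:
z = 0 (z = 0*4 = 0)
h(G) = -3 - G
n = -38 (n = -7 + (-45 - 1*(-14)) = -7 + (-45 + 14) = -7 - 31 = -38)
n*((7 - 1*10)*z + h(2)) = -38*((7 - 1*10)*0 + (-3 - 1*2)) = -38*((7 - 10)*0 + (-3 - 2)) = -38*(-3*0 - 5) = -38*(0 - 5) = -38*(-5) = 190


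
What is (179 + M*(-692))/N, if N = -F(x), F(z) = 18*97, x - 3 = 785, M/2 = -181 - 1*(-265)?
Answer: 116077/1746 ≈ 66.482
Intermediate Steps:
M = 168 (M = 2*(-181 - 1*(-265)) = 2*(-181 + 265) = 2*84 = 168)
x = 788 (x = 3 + 785 = 788)
F(z) = 1746
N = -1746 (N = -1*1746 = -1746)
(179 + M*(-692))/N = (179 + 168*(-692))/(-1746) = (179 - 116256)*(-1/1746) = -116077*(-1/1746) = 116077/1746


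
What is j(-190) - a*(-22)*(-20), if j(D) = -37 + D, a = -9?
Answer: 3733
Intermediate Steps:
j(-190) - a*(-22)*(-20) = (-37 - 190) - (-9*(-22))*(-20) = -227 - 198*(-20) = -227 - 1*(-3960) = -227 + 3960 = 3733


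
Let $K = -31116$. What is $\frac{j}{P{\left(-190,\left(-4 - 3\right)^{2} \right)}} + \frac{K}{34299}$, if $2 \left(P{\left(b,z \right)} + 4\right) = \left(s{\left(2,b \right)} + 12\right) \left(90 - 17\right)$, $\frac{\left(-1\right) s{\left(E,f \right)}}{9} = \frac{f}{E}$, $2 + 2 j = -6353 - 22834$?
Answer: $- \frac{990089113}{723514539} \approx -1.3684$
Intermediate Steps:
$j = - \frac{29189}{2}$ ($j = -1 + \frac{-6353 - 22834}{2} = -1 + \frac{1}{2} \left(-29187\right) = -1 - \frac{29187}{2} = - \frac{29189}{2} \approx -14595.0$)
$s{\left(E,f \right)} = - \frac{9 f}{E}$ ($s{\left(E,f \right)} = - 9 \frac{f}{E} = - \frac{9 f}{E}$)
$P{\left(b,z \right)} = 434 - \frac{657 b}{4}$ ($P{\left(b,z \right)} = -4 + \frac{\left(- \frac{9 b}{2} + 12\right) \left(90 - 17\right)}{2} = -4 + \frac{\left(\left(-9\right) b \frac{1}{2} + 12\right) 73}{2} = -4 + \frac{\left(- \frac{9 b}{2} + 12\right) 73}{2} = -4 + \frac{\left(12 - \frac{9 b}{2}\right) 73}{2} = -4 + \frac{876 - \frac{657 b}{2}}{2} = -4 - \left(-438 + \frac{657 b}{4}\right) = 434 - \frac{657 b}{4}$)
$\frac{j}{P{\left(-190,\left(-4 - 3\right)^{2} \right)}} + \frac{K}{34299} = - \frac{29189}{2 \left(434 - - \frac{62415}{2}\right)} - \frac{31116}{34299} = - \frac{29189}{2 \left(434 + \frac{62415}{2}\right)} - \frac{10372}{11433} = - \frac{29189}{2 \cdot \frac{63283}{2}} - \frac{10372}{11433} = \left(- \frac{29189}{2}\right) \frac{2}{63283} - \frac{10372}{11433} = - \frac{29189}{63283} - \frac{10372}{11433} = - \frac{990089113}{723514539}$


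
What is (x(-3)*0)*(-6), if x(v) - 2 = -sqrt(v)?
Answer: 0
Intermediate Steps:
x(v) = 2 - sqrt(v)
(x(-3)*0)*(-6) = ((2 - sqrt(-3))*0)*(-6) = ((2 - I*sqrt(3))*0)*(-6) = 0*(-6) = 0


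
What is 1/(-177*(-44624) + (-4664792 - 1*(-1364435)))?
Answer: 1/4598091 ≈ 2.1748e-7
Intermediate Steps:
1/(-177*(-44624) + (-4664792 - 1*(-1364435))) = 1/(7898448 + (-4664792 + 1364435)) = 1/(7898448 - 3300357) = 1/4598091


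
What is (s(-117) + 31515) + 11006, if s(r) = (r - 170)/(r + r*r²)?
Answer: 68107161617/1601730 ≈ 42521.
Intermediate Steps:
s(r) = (-170 + r)/(r + r³)
(s(-117) + 31515) + 11006 = ((-170 - 117)/(-117 + (-117)³) + 31515) + 11006 = (-287/(-117 - 1601613) + 31515) + 11006 = (-287/(-1601730) + 31515) + 11006 = (-1/1601730*(-287) + 31515) + 11006 = (287/1601730 + 31515) + 11006 = 50478521237/1601730 + 11006 = 68107161617/1601730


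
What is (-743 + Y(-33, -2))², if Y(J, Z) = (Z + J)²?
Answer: 232324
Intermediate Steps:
Y(J, Z) = (J + Z)²
(-743 + Y(-33, -2))² = (-743 + (-33 - 2)²)² = (-743 + (-35)²)² = (-743 + 1225)² = 482² = 232324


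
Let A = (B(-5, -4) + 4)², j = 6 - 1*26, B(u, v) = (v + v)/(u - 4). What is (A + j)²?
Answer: 99856/6561 ≈ 15.220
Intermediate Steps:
B(u, v) = 2*v/(-4 + u) (B(u, v) = (2*v)/(-4 + u) = 2*v/(-4 + u))
j = -20 (j = 6 - 26 = -20)
A = 1936/81 (A = (2*(-4)/(-4 - 5) + 4)² = (2*(-4)/(-9) + 4)² = (2*(-4)*(-⅑) + 4)² = (8/9 + 4)² = (44/9)² = 1936/81 ≈ 23.901)
(A + j)² = (1936/81 - 20)² = (316/81)² = 99856/6561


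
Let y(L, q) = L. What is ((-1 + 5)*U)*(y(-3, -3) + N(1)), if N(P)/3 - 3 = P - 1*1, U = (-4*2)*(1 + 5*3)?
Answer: -3072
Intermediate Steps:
U = -128 (U = -8*(1 + 15) = -8*16 = -128)
N(P) = 6 + 3*P (N(P) = 9 + 3*(P - 1*1) = 9 + 3*(P - 1) = 9 + 3*(-1 + P) = 9 + (-3 + 3*P) = 6 + 3*P)
((-1 + 5)*U)*(y(-3, -3) + N(1)) = ((-1 + 5)*(-128))*(-3 + (6 + 3*1)) = (4*(-128))*(-3 + (6 + 3)) = -512*(-3 + 9) = -512*6 = -3072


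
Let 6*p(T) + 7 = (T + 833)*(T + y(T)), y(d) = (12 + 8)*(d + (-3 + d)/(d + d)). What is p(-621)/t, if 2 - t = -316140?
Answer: -571851733/392648364 ≈ -1.4564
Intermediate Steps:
t = 316142 (t = 2 - 1*(-316140) = 2 + 316140 = 316142)
y(d) = 20*d + 10*(-3 + d)/d (y(d) = 20*(d + (-3 + d)/((2*d))) = 20*(d + (-3 + d)*(1/(2*d))) = 20*(d + (-3 + d)/(2*d)) = 20*d + 10*(-3 + d)/d)
p(T) = -7/6 + (833 + T)*(10 - 30/T + 21*T)/6 (p(T) = -7/6 + ((T + 833)*(T + (10 - 30/T + 20*T)))/6 = -7/6 + ((833 + T)*(10 - 30/T + 21*T))/6 = -7/6 + (833 + T)*(10 - 30/T + 21*T)/6)
p(-621)/t = ((1/6)*(-24990 + 21*(-621)**3 + 8293*(-621) + 17503*(-621)**2)/(-621))/316142 = ((1/6)*(-1/621)*(-24990 + 21*(-239483061) - 5149953 + 17503*385641))*(1/316142) = ((1/6)*(-1/621)*(-24990 - 5029144281 - 5149953 + 6749874423))*(1/316142) = ((1/6)*(-1/621)*1715555199)*(1/316142) = -571851733/1242*1/316142 = -571851733/392648364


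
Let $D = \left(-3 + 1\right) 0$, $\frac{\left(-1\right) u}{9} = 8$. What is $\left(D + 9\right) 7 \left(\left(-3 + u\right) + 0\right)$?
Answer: $-4725$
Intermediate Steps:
$u = -72$ ($u = \left(-9\right) 8 = -72$)
$D = 0$ ($D = \left(-2\right) 0 = 0$)
$\left(D + 9\right) 7 \left(\left(-3 + u\right) + 0\right) = \left(0 + 9\right) 7 \left(\left(-3 - 72\right) + 0\right) = 9 \cdot 7 \left(-75 + 0\right) = 63 \left(-75\right) = -4725$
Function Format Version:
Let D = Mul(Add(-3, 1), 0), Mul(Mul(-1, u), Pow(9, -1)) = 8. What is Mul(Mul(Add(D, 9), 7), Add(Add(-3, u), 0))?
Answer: -4725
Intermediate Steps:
u = -72 (u = Mul(-9, 8) = -72)
D = 0 (D = Mul(-2, 0) = 0)
Mul(Mul(Add(D, 9), 7), Add(Add(-3, u), 0)) = Mul(Mul(Add(0, 9), 7), Add(Add(-3, -72), 0)) = Mul(Mul(9, 7), Add(-75, 0)) = Mul(63, -75) = -4725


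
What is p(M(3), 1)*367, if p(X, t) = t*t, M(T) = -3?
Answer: 367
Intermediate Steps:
p(X, t) = t²
p(M(3), 1)*367 = 1²*367 = 1*367 = 367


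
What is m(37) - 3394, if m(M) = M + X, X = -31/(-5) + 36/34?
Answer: -284728/85 ≈ -3349.7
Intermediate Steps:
X = 617/85 (X = -31*(-1/5) + 36*(1/34) = 31/5 + 18/17 = 617/85 ≈ 7.2588)
m(M) = 617/85 + M (m(M) = M + 617/85 = 617/85 + M)
m(37) - 3394 = (617/85 + 37) - 3394 = 3762/85 - 3394 = -284728/85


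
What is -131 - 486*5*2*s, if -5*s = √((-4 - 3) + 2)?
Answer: -131 + 972*I*√5 ≈ -131.0 + 2173.5*I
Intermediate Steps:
s = -I*√5/5 (s = -√((-4 - 3) + 2)/5 = -√(-7 + 2)/5 = -I*√5/5 ≈ -0.44721*I)
-131 - 486*5*2*s = -131 - 486*5*2*(-I*√5/5) = -131 - 4860*(-I*√5/5) = -131 - (-972)*I*√5 = -131 + 972*I*√5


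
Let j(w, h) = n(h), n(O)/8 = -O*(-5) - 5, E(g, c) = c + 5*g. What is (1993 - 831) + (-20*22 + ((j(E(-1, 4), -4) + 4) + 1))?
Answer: 527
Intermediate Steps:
n(O) = -40 + 40*O (n(O) = 8*(-O*(-5) - 5) = 8*(5*O - 5) = 8*(-5 + 5*O) = -40 + 40*O)
j(w, h) = -40 + 40*h
(1993 - 831) + (-20*22 + ((j(E(-1, 4), -4) + 4) + 1)) = (1993 - 831) + (-20*22 + (((-40 + 40*(-4)) + 4) + 1)) = 1162 + (-440 + (((-40 - 160) + 4) + 1)) = 1162 + (-440 + ((-200 + 4) + 1)) = 1162 + (-440 + (-196 + 1)) = 1162 + (-440 - 195) = 1162 - 635 = 527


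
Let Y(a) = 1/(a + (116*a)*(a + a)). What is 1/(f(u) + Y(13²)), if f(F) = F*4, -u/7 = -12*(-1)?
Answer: -6626321/2226443855 ≈ -0.0029762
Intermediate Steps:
u = -84 (u = -(-84)*(-1) = -7*12 = -84)
Y(a) = 1/(a + 232*a²) (Y(a) = 1/(a + (116*a)*(2*a)) = 1/(a + 232*a²))
f(F) = 4*F
1/(f(u) + Y(13²)) = 1/(4*(-84) + 1/((13²)*(1 + 232*13²))) = 1/(-336 + 1/(169*(1 + 232*169))) = 1/(-336 + 1/(169*(1 + 39208))) = 1/(-336 + (1/169)/39209) = 1/(-336 + (1/169)*(1/39209)) = 1/(-336 + 1/6626321) = 1/(-2226443855/6626321) = -6626321/2226443855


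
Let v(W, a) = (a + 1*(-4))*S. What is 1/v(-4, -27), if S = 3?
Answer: -1/93 ≈ -0.010753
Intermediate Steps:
v(W, a) = -12 + 3*a (v(W, a) = (a + 1*(-4))*3 = (a - 4)*3 = (-4 + a)*3 = -12 + 3*a)
1/v(-4, -27) = 1/(-12 + 3*(-27)) = 1/(-12 - 81) = 1/(-93) = -1/93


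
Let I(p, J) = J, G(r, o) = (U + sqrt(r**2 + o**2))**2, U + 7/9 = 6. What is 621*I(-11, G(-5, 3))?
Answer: 114149/3 + 6486*sqrt(34) ≈ 75869.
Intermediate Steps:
U = 47/9 (U = -7/9 + 6 = 47/9 ≈ 5.2222)
G(r, o) = (47/9 + sqrt(o**2 + r**2))**2 (G(r, o) = (47/9 + sqrt(r**2 + o**2))**2 = (47/9 + sqrt(o**2 + r**2))**2)
621*I(-11, G(-5, 3)) = 621*((47 + 9*sqrt(3**2 + (-5)**2))**2/81) = 621*((47 + 9*sqrt(9 + 25))**2/81) = 621*((47 + 9*sqrt(34))**2/81) = 23*(47 + 9*sqrt(34))**2/3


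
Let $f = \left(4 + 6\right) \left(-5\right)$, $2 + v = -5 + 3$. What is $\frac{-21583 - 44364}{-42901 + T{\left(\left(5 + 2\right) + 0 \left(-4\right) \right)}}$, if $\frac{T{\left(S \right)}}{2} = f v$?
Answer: $\frac{65947}{42501} \approx 1.5517$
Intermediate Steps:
$v = -4$ ($v = -2 + \left(-5 + 3\right) = -2 - 2 = -4$)
$f = -50$ ($f = 10 \left(-5\right) = -50$)
$T{\left(S \right)} = 400$ ($T{\left(S \right)} = 2 \left(\left(-50\right) \left(-4\right)\right) = 2 \cdot 200 = 400$)
$\frac{-21583 - 44364}{-42901 + T{\left(\left(5 + 2\right) + 0 \left(-4\right) \right)}} = \frac{-21583 - 44364}{-42901 + 400} = - \frac{65947}{-42501} = \left(-65947\right) \left(- \frac{1}{42501}\right) = \frac{65947}{42501}$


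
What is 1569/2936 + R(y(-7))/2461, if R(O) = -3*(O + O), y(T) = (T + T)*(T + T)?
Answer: 408573/7225496 ≈ 0.056546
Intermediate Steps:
y(T) = 4*T² (y(T) = (2*T)*(2*T) = 4*T²)
R(O) = -6*O
1569/2936 + R(y(-7))/2461 = 1569/2936 - 24*(-7)²/2461 = 1569*(1/2936) - 24*49*(1/2461) = 1569/2936 - 6*196*(1/2461) = 1569/2936 - 1176*1/2461 = 1569/2936 - 1176/2461 = 408573/7225496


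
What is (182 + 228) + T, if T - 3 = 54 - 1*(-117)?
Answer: 584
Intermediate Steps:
T = 174 (T = 3 + (54 - 1*(-117)) = 3 + (54 + 117) = 3 + 171 = 174)
(182 + 228) + T = (182 + 228) + 174 = 410 + 174 = 584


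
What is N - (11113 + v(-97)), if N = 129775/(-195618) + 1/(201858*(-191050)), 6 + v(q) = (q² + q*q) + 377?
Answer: -12700187102377479751/419111248750900 ≈ -30303.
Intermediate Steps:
v(q) = 371 + 2*q² (v(q) = -6 + ((q² + q*q) + 377) = -6 + ((q² + q²) + 377) = -6 + (2*q² + 377) = -6 + (377 + 2*q²) = 371 + 2*q²)
N = -278042727707951/419111248750900 (N = 129775*(-1/195618) + (1/201858)*(-1/191050) = -129775/195618 - 1/38564970900 = -278042727707951/419111248750900 ≈ -0.66341)
N - (11113 + v(-97)) = -278042727707951/419111248750900 - (11113 + (371 + 2*(-97)²)) = -278042727707951/419111248750900 - (11113 + (371 + 2*9409)) = -278042727707951/419111248750900 - (11113 + (371 + 18818)) = -278042727707951/419111248750900 - (11113 + 19189) = -278042727707951/419111248750900 - 1*30302 = -278042727707951/419111248750900 - 30302 = -12700187102377479751/419111248750900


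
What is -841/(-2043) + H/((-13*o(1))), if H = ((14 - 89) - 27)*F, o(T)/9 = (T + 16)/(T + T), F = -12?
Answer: -21755/26559 ≈ -0.81912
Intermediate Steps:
o(T) = 9*(16 + T)/(2*T) (o(T) = 9*((T + 16)/(T + T)) = 9*((16 + T)/((2*T))) = 9*((16 + T)*(1/(2*T))) = 9*((16 + T)/(2*T)) = 9*(16 + T)/(2*T))
H = 1224 (H = ((14 - 89) - 27)*(-12) = (-75 - 27)*(-12) = -102*(-12) = 1224)
-841/(-2043) + H/((-13*o(1))) = -841/(-2043) + 1224/((-13*(9/2 + 72/1))) = -841*(-1/2043) + 1224/((-13*(9/2 + 72*1))) = 841/2043 + 1224/((-13*(9/2 + 72))) = 841/2043 + 1224/((-13*153/2)) = 841/2043 + 1224/(-1989/2) = 841/2043 + 1224*(-2/1989) = 841/2043 - 16/13 = -21755/26559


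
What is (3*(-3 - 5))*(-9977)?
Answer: 239448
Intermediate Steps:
(3*(-3 - 5))*(-9977) = (3*(-8))*(-9977) = -24*(-9977) = 239448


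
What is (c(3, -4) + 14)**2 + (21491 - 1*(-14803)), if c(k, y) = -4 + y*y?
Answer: 36970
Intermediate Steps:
c(k, y) = -4 + y**2
(c(3, -4) + 14)**2 + (21491 - 1*(-14803)) = ((-4 + (-4)**2) + 14)**2 + (21491 - 1*(-14803)) = ((-4 + 16) + 14)**2 + (21491 + 14803) = (12 + 14)**2 + 36294 = 26**2 + 36294 = 676 + 36294 = 36970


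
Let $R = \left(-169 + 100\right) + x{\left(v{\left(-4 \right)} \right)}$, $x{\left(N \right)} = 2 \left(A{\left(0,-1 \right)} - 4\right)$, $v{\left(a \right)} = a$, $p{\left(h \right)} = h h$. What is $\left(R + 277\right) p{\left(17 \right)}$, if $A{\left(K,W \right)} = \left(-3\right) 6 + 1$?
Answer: $47974$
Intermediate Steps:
$p{\left(h \right)} = h^{2}$
$A{\left(K,W \right)} = -17$ ($A{\left(K,W \right)} = -18 + 1 = -17$)
$x{\left(N \right)} = -42$ ($x{\left(N \right)} = 2 \left(-17 - 4\right) = 2 \left(-21\right) = -42$)
$R = -111$ ($R = \left(-169 + 100\right) - 42 = -69 - 42 = -111$)
$\left(R + 277\right) p{\left(17 \right)} = \left(-111 + 277\right) 17^{2} = 166 \cdot 289 = 47974$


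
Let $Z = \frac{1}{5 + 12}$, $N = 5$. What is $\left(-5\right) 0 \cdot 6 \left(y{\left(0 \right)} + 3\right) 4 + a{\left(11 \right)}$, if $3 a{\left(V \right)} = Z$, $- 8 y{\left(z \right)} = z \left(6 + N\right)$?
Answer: $\frac{1}{51} \approx 0.019608$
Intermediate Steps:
$y{\left(z \right)} = - \frac{11 z}{8}$ ($y{\left(z \right)} = - \frac{z \left(6 + 5\right)}{8} = - \frac{z 11}{8} = - \frac{11 z}{8}$)
$Z = \frac{1}{17} \approx 0.058824$
$a{\left(V \right)} = \frac{1}{51}$ ($a{\left(V \right)} = \frac{1}{3} \cdot \frac{1}{17} = \frac{1}{51}$)
$\left(-5\right) 0 \cdot 6 \left(y{\left(0 \right)} + 3\right) 4 + a{\left(11 \right)} = \left(-5\right) 0 \cdot 6 \left(\left(- \frac{11}{8}\right) 0 + 3\right) 4 + \frac{1}{51} = 0 \cdot 6 \left(0 + 3\right) 4 + \frac{1}{51} = 0 \cdot 3 \cdot 4 + \frac{1}{51} = 0 \cdot 12 + \frac{1}{51} = 0 + \frac{1}{51} = \frac{1}{51}$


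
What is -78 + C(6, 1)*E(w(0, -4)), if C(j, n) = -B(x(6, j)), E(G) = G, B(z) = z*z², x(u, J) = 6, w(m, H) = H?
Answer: 786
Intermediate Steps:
B(z) = z³
C(j, n) = -216 (C(j, n) = -1*6³ = -1*216 = -216)
-78 + C(6, 1)*E(w(0, -4)) = -78 - 216*(-4) = -78 + 864 = 786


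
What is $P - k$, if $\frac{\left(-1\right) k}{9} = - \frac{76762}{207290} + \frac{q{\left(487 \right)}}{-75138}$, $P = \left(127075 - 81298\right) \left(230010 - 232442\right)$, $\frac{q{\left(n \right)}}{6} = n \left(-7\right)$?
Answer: $- \frac{20642847215922366}{185420905} \approx -1.1133 \cdot 10^{8}$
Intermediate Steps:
$q{\left(n \right)} = - 42 n$ ($q{\left(n \right)} = 6 n \left(-7\right) = 6 \left(- 7 n\right) = - 42 n$)
$P = -111329664$ ($P = 45777 \left(-2432\right) = -111329664$)
$k = \frac{163696446}{185420905}$ ($k = - 9 \left(- \frac{76762}{207290} + \frac{\left(-42\right) 487}{-75138}\right) = - 9 \left(\left(-76762\right) \frac{1}{207290} - - \frac{487}{1789}\right) = - 9 \left(- \frac{38381}{103645} + \frac{487}{1789}\right) = \left(-9\right) \left(- \frac{18188494}{185420905}\right) = \frac{163696446}{185420905} \approx 0.88284$)
$P - k = -111329664 - \frac{163696446}{185420905} = - \frac{20642847215922366}{185420905}$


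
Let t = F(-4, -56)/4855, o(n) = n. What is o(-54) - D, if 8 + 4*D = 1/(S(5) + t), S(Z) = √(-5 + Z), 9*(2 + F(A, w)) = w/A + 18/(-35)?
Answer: 1496461/632 ≈ 2367.8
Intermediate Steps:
F(A, w) = -72/35 + w/(9*A) (F(A, w) = -2 + (w/A + 18/(-35))/9 = -2 + (w/A + 18*(-1/35))/9 = -2 + (w/A - 18/35)/9 = -2 + (-18/35 + w/A)/9 = -2 + (-2/35 + w/(9*A)) = -72/35 + w/(9*A))
t = -158/1529325 (t = (-72/35 + (⅑)*(-56)/(-4))/4855 = (-72/35 + (⅑)*(-56)*(-¼))*(1/4855) = (-72/35 + 14/9)*(1/4855) = -158/315*1/4855 = -158/1529325 ≈ -0.00010331)
D = -1530589/632 (D = -2 + 1/(4*(√(-5 + 5) - 158/1529325)) = -2 + 1/(4*(√0 - 158/1529325)) = -2 + 1/(4*(0 - 158/1529325)) = -2 + 1/(4*(-158/1529325)) = -2 + (¼)*(-1529325/158) = -2 - 1529325/632 = -1530589/632 ≈ -2421.8)
o(-54) - D = -54 - 1*(-1530589/632) = -54 + 1530589/632 = 1496461/632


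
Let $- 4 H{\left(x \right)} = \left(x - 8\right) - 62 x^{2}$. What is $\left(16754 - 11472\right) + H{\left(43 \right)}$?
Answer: $\frac{135731}{4} \approx 33933.0$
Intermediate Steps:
$H{\left(x \right)} = 2 - \frac{x}{4} + \frac{31 x^{2}}{2}$ ($H{\left(x \right)} = - \frac{\left(x - 8\right) - 62 x^{2}}{4} = - \frac{\left(-8 + x\right) - 62 x^{2}}{4} = - \frac{-8 + x - 62 x^{2}}{4} = 2 - \frac{x}{4} + \frac{31 x^{2}}{2}$)
$\left(16754 - 11472\right) + H{\left(43 \right)} = \left(16754 - 11472\right) + \left(2 - \frac{43}{4} + \frac{31 \cdot 43^{2}}{2}\right) = \left(16754 - 11472\right) + \left(2 - \frac{43}{4} + \frac{31}{2} \cdot 1849\right) = 5282 + \left(2 - \frac{43}{4} + \frac{57319}{2}\right) = 5282 + \frac{114603}{4} = \frac{135731}{4}$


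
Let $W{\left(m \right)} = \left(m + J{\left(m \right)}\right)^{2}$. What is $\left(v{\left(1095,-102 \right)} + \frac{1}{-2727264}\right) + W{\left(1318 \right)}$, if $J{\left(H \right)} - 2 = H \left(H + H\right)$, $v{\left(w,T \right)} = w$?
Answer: $\frac{32944184370233574815}{2727264} \approx 1.208 \cdot 10^{13}$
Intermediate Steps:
$J{\left(H \right)} = 2 + 2 H^{2}$ ($J{\left(H \right)} = 2 + H \left(H + H\right) = 2 + H 2 H = 2 + 2 H^{2}$)
$W{\left(m \right)} = \left(2 + m + 2 m^{2}\right)^{2}$ ($W{\left(m \right)} = \left(m + \left(2 + 2 m^{2}\right)\right)^{2} = \left(2 + m + 2 m^{2}\right)^{2}$)
$\left(v{\left(1095,-102 \right)} + \frac{1}{-2727264}\right) + W{\left(1318 \right)} = \left(1095 + \frac{1}{-2727264}\right) + \left(2 + 1318 + 2 \cdot 1318^{2}\right)^{2} = \left(1095 - \frac{1}{2727264}\right) + \left(2 + 1318 + 2 \cdot 1737124\right)^{2} = \frac{2986354079}{2727264} + \left(2 + 1318 + 3474248\right)^{2} = \frac{2986354079}{2727264} + 3475568^{2} = \frac{2986354079}{2727264} + 12079572922624 = \frac{32944184370233574815}{2727264}$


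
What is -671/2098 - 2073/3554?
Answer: -1683472/1864073 ≈ -0.90311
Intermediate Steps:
-671/2098 - 2073/3554 = -1683472/1864073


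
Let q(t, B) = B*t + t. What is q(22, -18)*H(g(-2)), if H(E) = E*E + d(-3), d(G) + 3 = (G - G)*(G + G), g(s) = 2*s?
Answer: -4862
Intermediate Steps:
d(G) = -3 (d(G) = -3 + (G - G)*(G + G) = -3 + 0*(2*G) = -3 + 0 = -3)
H(E) = -3 + E² (H(E) = E*E - 3 = E² - 3 = -3 + E²)
q(t, B) = t + B*t
q(22, -18)*H(g(-2)) = (22*(1 - 18))*(-3 + (2*(-2))²) = (22*(-17))*(-3 + (-4)²) = -374*(-3 + 16) = -374*13 = -4862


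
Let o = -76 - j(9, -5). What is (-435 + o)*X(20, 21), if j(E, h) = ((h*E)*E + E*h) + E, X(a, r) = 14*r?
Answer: -20580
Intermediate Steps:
j(E, h) = E + E*h + h*E**2 (j(E, h) = ((E*h)*E + E*h) + E = (h*E**2 + E*h) + E = (E*h + h*E**2) + E = E + E*h + h*E**2)
o = 365 (o = -76 - 9*(1 - 5 + 9*(-5)) = -76 - 9*(1 - 5 - 45) = -76 - 9*(-49) = -76 - 1*(-441) = -76 + 441 = 365)
(-435 + o)*X(20, 21) = (-435 + 365)*(14*21) = -70*294 = -20580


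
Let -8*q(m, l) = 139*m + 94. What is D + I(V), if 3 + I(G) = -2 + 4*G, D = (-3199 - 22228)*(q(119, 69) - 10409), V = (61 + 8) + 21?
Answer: 2540338129/8 ≈ 3.1754e+8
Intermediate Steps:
q(m, l) = -47/4 - 139*m/8 (q(m, l) = -(139*m + 94)/8 = -(94 + 139*m)/8 = -47/4 - 139*m/8)
V = 90 (V = 69 + 21 = 90)
D = 2540335289/8 (D = (-3199 - 22228)*((-47/4 - 139/8*119) - 10409) = -25427*((-47/4 - 16541/8) - 10409) = -25427*(-16635/8 - 10409) = -25427*(-99907/8) = 2540335289/8 ≈ 3.1754e+8)
I(G) = -5 + 4*G (I(G) = -3 + (-2 + 4*G) = -5 + 4*G)
D + I(V) = 2540335289/8 + (-5 + 4*90) = 2540335289/8 + (-5 + 360) = 2540335289/8 + 355 = 2540338129/8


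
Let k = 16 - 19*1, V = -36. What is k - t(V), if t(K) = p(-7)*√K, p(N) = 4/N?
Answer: -3 + 24*I/7 ≈ -3.0 + 3.4286*I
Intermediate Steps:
k = -3 (k = 16 - 19 = -3)
t(K) = -4*√K/7 (t(K) = (4/(-7))*√K = (4*(-⅐))*√K = -4*√K/7)
k - t(V) = -3 - (-4)*√(-36)/7 = -3 - (-4)*6*I/7 = -3 - (-24)*I/7 = -3 + 24*I/7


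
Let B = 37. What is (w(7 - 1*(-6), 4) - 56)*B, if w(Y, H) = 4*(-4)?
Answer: -2664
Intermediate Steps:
w(Y, H) = -16
(w(7 - 1*(-6), 4) - 56)*B = (-16 - 56)*37 = -72*37 = -2664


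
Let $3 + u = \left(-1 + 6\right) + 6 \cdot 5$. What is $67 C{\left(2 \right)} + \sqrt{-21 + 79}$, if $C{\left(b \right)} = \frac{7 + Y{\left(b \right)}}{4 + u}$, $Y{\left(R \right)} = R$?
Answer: $\frac{67}{4} + \sqrt{58} \approx 24.366$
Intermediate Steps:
$u = 32$ ($u = -3 + \left(\left(-1 + 6\right) + 6 \cdot 5\right) = -3 + \left(5 + 30\right) = -3 + 35 = 32$)
$C{\left(b \right)} = \frac{7}{36} + \frac{b}{36}$ ($C{\left(b \right)} = \frac{7 + b}{4 + 32} = \frac{7 + b}{36} = \left(7 + b\right) \frac{1}{36} = \frac{7}{36} + \frac{b}{36}$)
$67 C{\left(2 \right)} + \sqrt{-21 + 79} = 67 \left(\frac{7}{36} + \frac{1}{36} \cdot 2\right) + \sqrt{-21 + 79} = 67 \left(\frac{7}{36} + \frac{1}{18}\right) + \sqrt{58} = 67 \cdot \frac{1}{4} + \sqrt{58} = \frac{67}{4} + \sqrt{58}$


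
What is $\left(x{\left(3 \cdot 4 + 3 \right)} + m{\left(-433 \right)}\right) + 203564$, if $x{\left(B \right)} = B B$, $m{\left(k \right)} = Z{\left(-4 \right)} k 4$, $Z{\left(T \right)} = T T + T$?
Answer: $183005$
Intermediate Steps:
$Z{\left(T \right)} = T + T^{2}$ ($Z{\left(T \right)} = T^{2} + T = T + T^{2}$)
$m{\left(k \right)} = 48 k$ ($m{\left(k \right)} = - 4 \left(1 - 4\right) k 4 = \left(-4\right) \left(-3\right) k 4 = 12 k 4 = 48 k$)
$x{\left(B \right)} = B^{2}$
$\left(x{\left(3 \cdot 4 + 3 \right)} + m{\left(-433 \right)}\right) + 203564 = \left(\left(3 \cdot 4 + 3\right)^{2} + 48 \left(-433\right)\right) + 203564 = \left(\left(12 + 3\right)^{2} - 20784\right) + 203564 = \left(15^{2} - 20784\right) + 203564 = \left(225 - 20784\right) + 203564 = -20559 + 203564 = 183005$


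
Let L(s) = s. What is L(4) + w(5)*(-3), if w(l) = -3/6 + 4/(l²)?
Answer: 251/50 ≈ 5.0200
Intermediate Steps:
w(l) = -½ + 4/l² (w(l) = -3*⅙ + 4/l² = -½ + 4/l²)
L(4) + w(5)*(-3) = 4 + (-½ + 4/5²)*(-3) = 4 + (-½ + 4*(1/25))*(-3) = 4 + (-½ + 4/25)*(-3) = 4 - 17/50*(-3) = 4 + 51/50 = 251/50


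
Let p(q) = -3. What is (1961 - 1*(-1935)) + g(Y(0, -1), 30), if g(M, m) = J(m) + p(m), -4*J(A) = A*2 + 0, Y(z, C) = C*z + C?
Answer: 3878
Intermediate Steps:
Y(z, C) = C + C*z
J(A) = -A/2 (J(A) = -(A*2 + 0)/4 = -(2*A + 0)/4 = -A/2)
g(M, m) = -3 - m/2 (g(M, m) = -m/2 - 3 = -3 - m/2)
(1961 - 1*(-1935)) + g(Y(0, -1), 30) = (1961 - 1*(-1935)) + (-3 - ½*30) = (1961 + 1935) + (-3 - 15) = 3896 - 18 = 3878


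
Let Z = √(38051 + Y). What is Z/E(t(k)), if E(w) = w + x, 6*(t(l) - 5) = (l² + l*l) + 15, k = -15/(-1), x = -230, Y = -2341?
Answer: -2*√35710/295 ≈ -1.2812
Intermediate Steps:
k = 15 (k = -15*(-1) = 15)
Z = √35710 (Z = √(38051 - 2341) = √35710 ≈ 188.97)
t(l) = 15/2 + l²/3 (t(l) = 5 + ((l² + l*l) + 15)/6 = 5 + ((l² + l²) + 15)/6 = 5 + (2*l² + 15)/6 = 5 + (15 + 2*l²)/6 = 5 + (5/2 + l²/3) = 15/2 + l²/3)
E(w) = -230 + w (E(w) = w - 230 = -230 + w)
Z/E(t(k)) = √35710/(-230 + (15/2 + (⅓)*15²)) = √35710/(-230 + (15/2 + (⅓)*225)) = √35710/(-230 + (15/2 + 75)) = √35710/(-230 + 165/2) = √35710/(-295/2) = √35710*(-2/295) = -2*√35710/295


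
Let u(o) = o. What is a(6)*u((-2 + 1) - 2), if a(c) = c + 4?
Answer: -30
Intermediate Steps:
a(c) = 4 + c
a(6)*u((-2 + 1) - 2) = (4 + 6)*((-2 + 1) - 2) = 10*(-1 - 2) = 10*(-3) = -30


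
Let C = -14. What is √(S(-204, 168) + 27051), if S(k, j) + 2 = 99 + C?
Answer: √27134 ≈ 164.72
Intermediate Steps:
S(k, j) = 83 (S(k, j) = -2 + (99 - 14) = -2 + 85 = 83)
√(S(-204, 168) + 27051) = √(83 + 27051) = √27134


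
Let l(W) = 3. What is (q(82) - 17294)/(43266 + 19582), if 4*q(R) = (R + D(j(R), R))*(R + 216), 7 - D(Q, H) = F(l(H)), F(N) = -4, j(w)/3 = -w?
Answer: -20731/125696 ≈ -0.16493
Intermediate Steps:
j(w) = -3*w (j(w) = 3*(-w) = -3*w)
D(Q, H) = 11 (D(Q, H) = 7 - 1*(-4) = 7 + 4 = 11)
q(R) = (11 + R)*(216 + R)/4 (q(R) = ((R + 11)*(R + 216))/4 = ((11 + R)*(216 + R))/4 = (11 + R)*(216 + R)/4)
(q(82) - 17294)/(43266 + 19582) = ((594 + (1/4)*82**2 + (227/4)*82) - 17294)/(43266 + 19582) = ((594 + (1/4)*6724 + 9307/2) - 17294)/62848 = ((594 + 1681 + 9307/2) - 17294)*(1/62848) = (13857/2 - 17294)*(1/62848) = -20731/2*1/62848 = -20731/125696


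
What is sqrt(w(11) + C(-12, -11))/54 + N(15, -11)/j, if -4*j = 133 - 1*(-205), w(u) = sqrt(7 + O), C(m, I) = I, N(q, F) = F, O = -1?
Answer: 22/169 + sqrt(-11 + sqrt(6))/54 ≈ 0.13018 + 0.05415*I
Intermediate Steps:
w(u) = sqrt(6) (w(u) = sqrt(7 - 1) = sqrt(6))
j = -169/2 (j = -(133 - 1*(-205))/4 = -(133 + 205)/4 = -1/4*338 = -169/2 ≈ -84.500)
sqrt(w(11) + C(-12, -11))/54 + N(15, -11)/j = sqrt(sqrt(6) - 11)/54 - 11/(-169/2) = sqrt(-11 + sqrt(6))*(1/54) - 11*(-2/169) = sqrt(-11 + sqrt(6))/54 + 22/169 = 22/169 + sqrt(-11 + sqrt(6))/54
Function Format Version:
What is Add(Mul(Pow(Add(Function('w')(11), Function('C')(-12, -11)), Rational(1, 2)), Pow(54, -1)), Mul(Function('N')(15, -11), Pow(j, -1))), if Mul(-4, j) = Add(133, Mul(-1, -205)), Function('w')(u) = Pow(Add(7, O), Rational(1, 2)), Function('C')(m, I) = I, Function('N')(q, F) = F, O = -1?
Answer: Add(Rational(22, 169), Mul(Rational(1, 54), Pow(Add(-11, Pow(6, Rational(1, 2))), Rational(1, 2)))) ≈ Add(0.13018, Mul(0.054150, I))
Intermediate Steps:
Function('w')(u) = Pow(6, Rational(1, 2)) (Function('w')(u) = Pow(Add(7, -1), Rational(1, 2)) = Pow(6, Rational(1, 2)))
j = Rational(-169, 2) (j = Mul(Rational(-1, 4), Add(133, Mul(-1, -205))) = Mul(Rational(-1, 4), Add(133, 205)) = Mul(Rational(-1, 4), 338) = Rational(-169, 2) ≈ -84.500)
Add(Mul(Pow(Add(Function('w')(11), Function('C')(-12, -11)), Rational(1, 2)), Pow(54, -1)), Mul(Function('N')(15, -11), Pow(j, -1))) = Add(Mul(Pow(Add(Pow(6, Rational(1, 2)), -11), Rational(1, 2)), Pow(54, -1)), Mul(-11, Pow(Rational(-169, 2), -1))) = Add(Mul(Pow(Add(-11, Pow(6, Rational(1, 2))), Rational(1, 2)), Rational(1, 54)), Mul(-11, Rational(-2, 169))) = Add(Mul(Rational(1, 54), Pow(Add(-11, Pow(6, Rational(1, 2))), Rational(1, 2))), Rational(22, 169)) = Add(Rational(22, 169), Mul(Rational(1, 54), Pow(Add(-11, Pow(6, Rational(1, 2))), Rational(1, 2))))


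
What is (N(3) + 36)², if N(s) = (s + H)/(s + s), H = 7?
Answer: 12769/9 ≈ 1418.8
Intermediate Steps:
N(s) = (7 + s)/(2*s) (N(s) = (s + 7)/(s + s) = (7 + s)/((2*s)) = (7 + s)*(1/(2*s)) = (7 + s)/(2*s))
(N(3) + 36)² = ((½)*(7 + 3)/3 + 36)² = ((½)*(⅓)*10 + 36)² = (5/3 + 36)² = (113/3)² = 12769/9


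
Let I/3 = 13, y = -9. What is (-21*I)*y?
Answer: 7371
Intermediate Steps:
I = 39 (I = 3*13 = 39)
(-21*I)*y = -21*39*(-9) = -819*(-9) = 7371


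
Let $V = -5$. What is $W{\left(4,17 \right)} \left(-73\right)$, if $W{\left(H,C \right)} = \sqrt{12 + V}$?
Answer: $- 73 \sqrt{7} \approx -193.14$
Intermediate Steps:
$W{\left(H,C \right)} = \sqrt{7}$ ($W{\left(H,C \right)} = \sqrt{12 - 5} = \sqrt{7}$)
$W{\left(4,17 \right)} \left(-73\right) = \sqrt{7} \left(-73\right) = - 73 \sqrt{7}$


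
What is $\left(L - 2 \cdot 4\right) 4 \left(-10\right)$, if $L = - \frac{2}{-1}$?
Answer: $240$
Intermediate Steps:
$L = 2$ ($L = \left(-2\right) \left(-1\right) = 2$)
$\left(L - 2 \cdot 4\right) 4 \left(-10\right) = \left(2 - 2 \cdot 4\right) 4 \left(-10\right) = \left(2 - 8\right) 4 \left(-10\right) = \left(-6\right) 4 \left(-10\right) = \left(-24\right) \left(-10\right) = 240$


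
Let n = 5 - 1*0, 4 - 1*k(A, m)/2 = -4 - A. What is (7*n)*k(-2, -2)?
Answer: 420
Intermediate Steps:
k(A, m) = 16 + 2*A (k(A, m) = 8 - 2*(-4 - A) = 8 + (8 + 2*A) = 16 + 2*A)
n = 5 (n = 5 + 0 = 5)
(7*n)*k(-2, -2) = (7*5)*(16 + 2*(-2)) = 35*(16 - 4) = 35*12 = 420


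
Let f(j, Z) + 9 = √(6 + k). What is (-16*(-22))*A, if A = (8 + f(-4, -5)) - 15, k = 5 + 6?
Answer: -5632 + 352*√17 ≈ -4180.7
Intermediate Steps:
k = 11
f(j, Z) = -9 + √17 (f(j, Z) = -9 + √(6 + 11) = -9 + √17)
A = -16 + √17 (A = (8 + (-9 + √17)) - 15 = (-1 + √17) - 15 = -16 + √17 ≈ -11.877)
(-16*(-22))*A = (-16*(-22))*(-16 + √17) = 352*(-16 + √17) = -5632 + 352*√17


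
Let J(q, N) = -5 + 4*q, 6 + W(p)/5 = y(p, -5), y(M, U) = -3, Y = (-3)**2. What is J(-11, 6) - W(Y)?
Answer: -4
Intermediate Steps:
Y = 9
W(p) = -45 (W(p) = -30 + 5*(-3) = -30 - 15 = -45)
J(-11, 6) - W(Y) = (-5 + 4*(-11)) - 1*(-45) = (-5 - 44) + 45 = -49 + 45 = -4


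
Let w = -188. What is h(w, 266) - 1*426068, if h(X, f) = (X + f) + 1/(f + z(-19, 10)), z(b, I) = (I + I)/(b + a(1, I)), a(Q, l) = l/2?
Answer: -788933473/1852 ≈ -4.2599e+5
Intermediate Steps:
a(Q, l) = l/2 (a(Q, l) = l*(1/2) = l/2)
z(b, I) = 2*I/(b + I/2) (z(b, I) = (I + I)/(b + I/2) = (2*I)/(b + I/2) = 2*I/(b + I/2))
h(X, f) = X + f + 1/(-10/7 + f) (h(X, f) = (X + f) + 1/(f + 4*10/(10 + 2*(-19))) = (X + f) + 1/(f + 4*10/(10 - 38)) = (X + f) + 1/(f + 4*10/(-28)) = (X + f) + 1/(f + 4*10*(-1/28)) = (X + f) + 1/(f - 10/7) = (X + f) + 1/(-10/7 + f) = X + f + 1/(-10/7 + f))
h(w, 266) - 1*426068 = (7 - 10*(-188) - 10*266 + 7*266**2 + 7*(-188)*266)/(-10 + 7*266) - 1*426068 = (7 + 1880 - 2660 + 7*70756 - 350056)/(-10 + 1862) - 426068 = (7 + 1880 - 2660 + 495292 - 350056)/1852 - 426068 = (1/1852)*144463 - 426068 = 144463/1852 - 426068 = -788933473/1852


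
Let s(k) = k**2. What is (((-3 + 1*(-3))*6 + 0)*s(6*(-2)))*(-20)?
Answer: 103680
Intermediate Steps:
(((-3 + 1*(-3))*6 + 0)*s(6*(-2)))*(-20) = (((-3 + 1*(-3))*6 + 0)*(6*(-2))**2)*(-20) = (((-3 - 3)*6 + 0)*(-12)**2)*(-20) = ((-6*6 + 0)*144)*(-20) = ((-36 + 0)*144)*(-20) = -36*144*(-20) = -5184*(-20) = 103680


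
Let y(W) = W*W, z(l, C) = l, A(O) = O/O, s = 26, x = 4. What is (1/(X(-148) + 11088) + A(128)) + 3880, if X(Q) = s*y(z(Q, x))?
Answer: 2253277553/580592 ≈ 3881.0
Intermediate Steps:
A(O) = 1
y(W) = W²
X(Q) = 26*Q²
(1/(X(-148) + 11088) + A(128)) + 3880 = (1/(26*(-148)² + 11088) + 1) + 3880 = (1/(26*21904 + 11088) + 1) + 3880 = (1/(569504 + 11088) + 1) + 3880 = (1/580592 + 1) + 3880 = 580593/580592 + 3880 = 2253277553/580592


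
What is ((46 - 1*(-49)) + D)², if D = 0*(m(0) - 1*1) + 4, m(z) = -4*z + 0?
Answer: 9801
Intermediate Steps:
m(z) = -4*z
D = 4 (D = 0*(-4*0 - 1*1) + 4 = 0*(0 - 1) + 4 = 0*(-1) + 4 = 0 + 4 = 4)
((46 - 1*(-49)) + D)² = ((46 - 1*(-49)) + 4)² = ((46 + 49) + 4)² = (95 + 4)² = 99² = 9801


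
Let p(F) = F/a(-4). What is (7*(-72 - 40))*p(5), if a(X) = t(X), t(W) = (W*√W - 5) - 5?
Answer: 9800/41 - 7840*I/41 ≈ 239.02 - 191.22*I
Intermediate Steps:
t(W) = -10 + W^(3/2) (t(W) = (W^(3/2) - 5) - 5 = (-5 + W^(3/2)) - 5 = -10 + W^(3/2))
a(X) = -10 + X^(3/2)
p(F) = F*(-10 + 8*I)/164 (p(F) = F/(-10 + (-4)^(3/2)) = F/(-10 - 8*I) = F*((-10 + 8*I)/164) = F*(-10 + 8*I)/164)
(7*(-72 - 40))*p(5) = (7*(-72 - 40))*(-1/82*5*(5 - 4*I)) = (7*(-112))*(-25/82 + 10*I/41) = -784*(-25/82 + 10*I/41) = 9800/41 - 7840*I/41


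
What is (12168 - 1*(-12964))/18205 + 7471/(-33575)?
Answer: 141559469/122246575 ≈ 1.1580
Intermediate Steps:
(12168 - 1*(-12964))/18205 + 7471/(-33575) = (12168 + 12964)*(1/18205) + 7471*(-1/33575) = 25132*(1/18205) - 7471/33575 = 25132/18205 - 7471/33575 = 141559469/122246575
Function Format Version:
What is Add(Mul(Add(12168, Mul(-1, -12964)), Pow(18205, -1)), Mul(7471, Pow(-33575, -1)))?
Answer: Rational(141559469, 122246575) ≈ 1.1580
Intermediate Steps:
Add(Mul(Add(12168, Mul(-1, -12964)), Pow(18205, -1)), Mul(7471, Pow(-33575, -1))) = Add(Mul(Add(12168, 12964), Rational(1, 18205)), Mul(7471, Rational(-1, 33575))) = Add(Mul(25132, Rational(1, 18205)), Rational(-7471, 33575)) = Add(Rational(25132, 18205), Rational(-7471, 33575)) = Rational(141559469, 122246575)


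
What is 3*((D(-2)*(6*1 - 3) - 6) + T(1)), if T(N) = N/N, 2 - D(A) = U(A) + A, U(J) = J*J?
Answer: -15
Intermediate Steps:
U(J) = J²
D(A) = 2 - A - A² (D(A) = 2 - (A² + A) = 2 - (A + A²) = 2 + (-A - A²) = 2 - A - A²)
T(N) = 1
3*((D(-2)*(6*1 - 3) - 6) + T(1)) = 3*(((2 - 1*(-2) - 1*(-2)²)*(6*1 - 3) - 6) + 1) = 3*(((2 + 2 - 1*4)*(6 - 3) - 6) + 1) = 3*(((2 + 2 - 4)*3 - 6) + 1) = 3*((0*3 - 6) + 1) = 3*((0 - 6) + 1) = 3*(-6 + 1) = 3*(-5) = -15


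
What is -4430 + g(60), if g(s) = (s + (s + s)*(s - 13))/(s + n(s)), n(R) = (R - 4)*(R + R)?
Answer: -500495/113 ≈ -4429.2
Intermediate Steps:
n(R) = 2*R*(-4 + R) (n(R) = (-4 + R)*(2*R) = 2*R*(-4 + R))
g(s) = (s + 2*s*(-13 + s))/(s + 2*s*(-4 + s)) (g(s) = (s + (s + s)*(s - 13))/(s + 2*s*(-4 + s)) = (s + (2*s)*(-13 + s))/(s + 2*s*(-4 + s)) = (s + 2*s*(-13 + s))/(s + 2*s*(-4 + s)))
-4430 + g(60) = -4430 + (-25 + 2*60)/(-7 + 2*60) = -4430 + (-25 + 120)/(-7 + 120) = -4430 + 95/113 = -500495/113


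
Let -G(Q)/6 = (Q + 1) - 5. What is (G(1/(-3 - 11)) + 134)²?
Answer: 1229881/49 ≈ 25100.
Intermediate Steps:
G(Q) = 24 - 6*Q (G(Q) = -6*((Q + 1) - 5) = -6*((1 + Q) - 5) = -6*(-4 + Q) = 24 - 6*Q)
(G(1/(-3 - 11)) + 134)² = ((24 - 6/(-3 - 11)) + 134)² = ((24 - 6/(-14)) + 134)² = ((24 - 6*(-1/14)) + 134)² = ((24 + 3/7) + 134)² = (171/7 + 134)² = (1109/7)² = 1229881/49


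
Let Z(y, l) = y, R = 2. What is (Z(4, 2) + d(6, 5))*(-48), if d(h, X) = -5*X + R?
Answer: 912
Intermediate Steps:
d(h, X) = 2 - 5*X (d(h, X) = -5*X + 2 = 2 - 5*X)
(Z(4, 2) + d(6, 5))*(-48) = (4 + (2 - 5*5))*(-48) = (4 + (2 - 25))*(-48) = (4 - 23)*(-48) = -19*(-48) = 912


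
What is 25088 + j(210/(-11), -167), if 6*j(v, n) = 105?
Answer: 50211/2 ≈ 25106.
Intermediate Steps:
j(v, n) = 35/2 (j(v, n) = (1/6)*105 = 35/2)
25088 + j(210/(-11), -167) = 25088 + 35/2 = 50211/2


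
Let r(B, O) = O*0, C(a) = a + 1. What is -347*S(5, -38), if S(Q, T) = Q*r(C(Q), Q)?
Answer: 0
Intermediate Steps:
C(a) = 1 + a
r(B, O) = 0
S(Q, T) = 0 (S(Q, T) = Q*0 = 0)
-347*S(5, -38) = -347*0 = 0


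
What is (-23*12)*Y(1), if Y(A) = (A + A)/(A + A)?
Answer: -276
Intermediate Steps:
Y(A) = 1 (Y(A) = (2*A)/((2*A)) = (2*A)*(1/(2*A)) = 1)
(-23*12)*Y(1) = -23*12*1 = -276*1 = -276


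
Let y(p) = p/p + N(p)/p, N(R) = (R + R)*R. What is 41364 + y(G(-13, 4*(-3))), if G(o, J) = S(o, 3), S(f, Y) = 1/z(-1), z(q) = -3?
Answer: 124093/3 ≈ 41364.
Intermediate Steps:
N(R) = 2*R**2 (N(R) = (2*R)*R = 2*R**2)
S(f, Y) = -1/3 (S(f, Y) = 1/(-3) = -1/3)
G(o, J) = -1/3
y(p) = 1 + 2*p (y(p) = p/p + (2*p**2)/p = 1 + 2*p)
41364 + y(G(-13, 4*(-3))) = 41364 + (1 + 2*(-1/3)) = 41364 + (1 - 2/3) = 41364 + 1/3 = 124093/3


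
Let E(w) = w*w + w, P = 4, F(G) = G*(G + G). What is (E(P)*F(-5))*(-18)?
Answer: -18000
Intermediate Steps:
F(G) = 2*G**2 (F(G) = G*(2*G) = 2*G**2)
E(w) = w + w**2 (E(w) = w**2 + w = w + w**2)
(E(P)*F(-5))*(-18) = ((4*(1 + 4))*(2*(-5)**2))*(-18) = ((4*5)*(2*25))*(-18) = (20*50)*(-18) = 1000*(-18) = -18000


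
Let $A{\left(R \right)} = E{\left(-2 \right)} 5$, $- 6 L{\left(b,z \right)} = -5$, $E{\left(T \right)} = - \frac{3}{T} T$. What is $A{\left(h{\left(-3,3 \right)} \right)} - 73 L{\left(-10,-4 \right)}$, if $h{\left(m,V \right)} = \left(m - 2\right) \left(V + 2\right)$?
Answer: $- \frac{455}{6} \approx -75.833$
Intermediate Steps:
$E{\left(T \right)} = -3$
$h{\left(m,V \right)} = \left(-2 + m\right) \left(2 + V\right)$
$L{\left(b,z \right)} = \frac{5}{6}$ ($L{\left(b,z \right)} = \left(- \frac{1}{6}\right) \left(-5\right) = \frac{5}{6}$)
$A{\left(R \right)} = -15$ ($A{\left(R \right)} = \left(-3\right) 5 = -15$)
$A{\left(h{\left(-3,3 \right)} \right)} - 73 L{\left(-10,-4 \right)} = -15 - \frac{365}{6} = - \frac{455}{6}$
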